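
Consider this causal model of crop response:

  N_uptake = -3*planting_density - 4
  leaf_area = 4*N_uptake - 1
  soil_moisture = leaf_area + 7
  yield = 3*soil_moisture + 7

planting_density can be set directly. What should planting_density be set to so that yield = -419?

Substituting into the leaf_area equation gives leaf_area = -12*planting_density - 17.
Substituting into the soil_moisture equation gives soil_moisture = -12*planting_density - 10.
Substituting into the yield equation gives yield = -36*planting_density - 23.
Solve -36*planting_density - 23 = -419: planting_density = (-419 + 23) / -36 = 11.

planting_density = 11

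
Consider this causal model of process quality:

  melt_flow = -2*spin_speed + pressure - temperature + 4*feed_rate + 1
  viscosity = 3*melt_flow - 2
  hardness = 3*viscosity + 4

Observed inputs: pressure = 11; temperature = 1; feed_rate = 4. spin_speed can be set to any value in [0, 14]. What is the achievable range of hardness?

Substituting into the melt_flow equation gives melt_flow = -2*spin_speed + 27.
viscosity becomes -6*spin_speed + 79.
Substituting into the hardness equation gives hardness = -18*spin_speed + 241.
Linear in spin_speed, so extremes are at the endpoints: spin_speed = 0 gives hardness = 241; spin_speed = 14 gives hardness = -11.

-11 to 241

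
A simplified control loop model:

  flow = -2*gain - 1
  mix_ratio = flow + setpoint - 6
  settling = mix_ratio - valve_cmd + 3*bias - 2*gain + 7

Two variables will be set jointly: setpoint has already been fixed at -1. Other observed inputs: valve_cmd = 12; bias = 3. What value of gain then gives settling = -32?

gain = 7

With setpoint held at -1:
Substituting into the mix_ratio equation gives mix_ratio = -2*gain - 8.
Substituting into the settling equation gives settling = -4*gain - 4.
Solve -4*gain - 4 = -32: gain = (-32 + 4) / -4 = 7.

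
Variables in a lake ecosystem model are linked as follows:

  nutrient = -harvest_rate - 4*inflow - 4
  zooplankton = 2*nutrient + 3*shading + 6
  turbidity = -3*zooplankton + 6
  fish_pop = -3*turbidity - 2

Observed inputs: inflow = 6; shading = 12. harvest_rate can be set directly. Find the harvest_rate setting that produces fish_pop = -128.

Substituting into the nutrient equation gives nutrient = -harvest_rate - 28.
Substituting into the zooplankton equation gives zooplankton = -2*harvest_rate - 14.
This gives turbidity = 6*harvest_rate + 48.
This gives fish_pop = -18*harvest_rate - 146.
Solve -18*harvest_rate - 146 = -128: harvest_rate = (-128 + 146) / -18 = -1.

harvest_rate = -1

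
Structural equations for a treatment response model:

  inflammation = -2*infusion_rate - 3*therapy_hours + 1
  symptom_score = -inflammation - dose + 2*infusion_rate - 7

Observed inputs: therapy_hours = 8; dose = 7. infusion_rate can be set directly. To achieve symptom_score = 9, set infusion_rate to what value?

Substituting into the inflammation equation gives inflammation = -2*infusion_rate - 23.
Substituting into the symptom_score equation gives symptom_score = 4*infusion_rate + 9.
Solve 4*infusion_rate + 9 = 9: infusion_rate = (9 - 9) / 4 = 0.

infusion_rate = 0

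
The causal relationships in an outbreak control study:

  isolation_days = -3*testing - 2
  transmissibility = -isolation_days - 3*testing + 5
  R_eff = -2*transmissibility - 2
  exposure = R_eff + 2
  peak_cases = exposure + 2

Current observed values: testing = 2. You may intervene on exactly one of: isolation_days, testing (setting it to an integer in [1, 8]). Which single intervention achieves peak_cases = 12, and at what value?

Intervening on isolation_days: with other inputs at their observed values, peak_cases = 2*isolation_days + 4. Solving for 12 gives isolation_days = 4, within [1, 8].
Intervening on testing: the paths from testing to peak_cases cancel (net effect zero), leaving peak_cases = -12; 12 is unreachable this way.

set isolation_days = 4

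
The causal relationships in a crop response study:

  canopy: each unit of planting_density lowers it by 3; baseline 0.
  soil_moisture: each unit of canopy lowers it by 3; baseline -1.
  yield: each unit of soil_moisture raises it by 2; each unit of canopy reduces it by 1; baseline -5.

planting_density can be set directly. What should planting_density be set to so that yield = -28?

Substituting into the soil_moisture equation gives soil_moisture = 9*planting_density - 1.
Substituting into the yield equation gives yield = 21*planting_density - 7.
Solve 21*planting_density - 7 = -28: planting_density = (-28 + 7) / 21 = -1.

planting_density = -1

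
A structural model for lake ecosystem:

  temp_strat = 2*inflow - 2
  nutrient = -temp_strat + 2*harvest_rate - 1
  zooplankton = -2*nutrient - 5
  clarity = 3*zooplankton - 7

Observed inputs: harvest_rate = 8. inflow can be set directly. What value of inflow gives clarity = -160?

Substituting into the nutrient equation gives nutrient = -2*inflow + 17.
zooplankton becomes 4*inflow - 39.
Substituting into the clarity equation gives clarity = 12*inflow - 124.
Solve 12*inflow - 124 = -160: inflow = (-160 + 124) / 12 = -3.

inflow = -3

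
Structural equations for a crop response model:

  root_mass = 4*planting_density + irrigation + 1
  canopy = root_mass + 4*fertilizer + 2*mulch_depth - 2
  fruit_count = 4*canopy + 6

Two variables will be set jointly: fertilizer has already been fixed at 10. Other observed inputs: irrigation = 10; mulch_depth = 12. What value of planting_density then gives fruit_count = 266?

With fertilizer held at 10:
Substituting into the root_mass equation gives root_mass = 4*planting_density + 11.
Substituting into the canopy equation gives canopy = 4*planting_density + 73.
So fruit_count = 16*planting_density + 298.
Solve 16*planting_density + 298 = 266: planting_density = (266 - 298) / 16 = -2.

planting_density = -2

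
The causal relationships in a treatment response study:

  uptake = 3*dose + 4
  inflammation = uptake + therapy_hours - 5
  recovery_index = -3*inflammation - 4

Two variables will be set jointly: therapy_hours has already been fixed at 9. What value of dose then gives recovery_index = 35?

dose = -7

With therapy_hours held at 9:
Substituting into the inflammation equation gives inflammation = 3*dose + 8.
recovery_index becomes -9*dose - 28.
Solve -9*dose - 28 = 35: dose = (35 + 28) / -9 = -7.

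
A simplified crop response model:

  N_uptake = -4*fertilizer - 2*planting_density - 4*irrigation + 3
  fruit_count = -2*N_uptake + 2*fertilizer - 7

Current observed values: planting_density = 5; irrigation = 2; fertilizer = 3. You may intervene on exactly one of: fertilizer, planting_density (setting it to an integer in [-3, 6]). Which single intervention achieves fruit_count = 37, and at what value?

Intervening on fertilizer: fruit_count = 10*fertilizer + 23. Reaching 37 requires fertilizer = 7/5, not an integer.
Intervening on planting_density: with other inputs at their observed values, fruit_count = 4*planting_density + 33. Solving for 37 gives planting_density = 1, within [-3, 6].

set planting_density = 1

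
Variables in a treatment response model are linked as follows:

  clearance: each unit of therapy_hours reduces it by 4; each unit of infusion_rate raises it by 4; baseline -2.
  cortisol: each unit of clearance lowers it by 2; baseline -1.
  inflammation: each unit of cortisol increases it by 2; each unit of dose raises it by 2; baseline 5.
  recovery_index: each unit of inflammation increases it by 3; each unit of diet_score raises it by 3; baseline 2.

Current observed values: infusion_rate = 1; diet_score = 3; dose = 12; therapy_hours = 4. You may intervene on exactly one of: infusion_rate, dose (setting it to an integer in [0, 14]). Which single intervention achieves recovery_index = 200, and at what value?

set dose = 2

Intervening on infusion_rate: recovery_index = -48*infusion_rate + 308. Reaching 200 requires infusion_rate = 9/4, not an integer.
Intervening on dose: with other inputs at their observed values, recovery_index = 6*dose + 188. Solving for 200 gives dose = 2, within [0, 14].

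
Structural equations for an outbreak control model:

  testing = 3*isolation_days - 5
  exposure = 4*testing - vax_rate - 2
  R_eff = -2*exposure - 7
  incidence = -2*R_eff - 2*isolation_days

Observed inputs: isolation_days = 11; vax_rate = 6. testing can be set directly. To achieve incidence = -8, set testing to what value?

Intervening on testing fixes its value directly, overriding its dependence on isolation_days.
Substituting into the exposure equation gives exposure = 4*testing - 8.
Substituting into the R_eff equation gives R_eff = -8*testing + 9.
Substituting into the incidence equation gives incidence = 16*testing - 40.
Solve 16*testing - 40 = -8: testing = (-8 + 40) / 16 = 2.

testing = 2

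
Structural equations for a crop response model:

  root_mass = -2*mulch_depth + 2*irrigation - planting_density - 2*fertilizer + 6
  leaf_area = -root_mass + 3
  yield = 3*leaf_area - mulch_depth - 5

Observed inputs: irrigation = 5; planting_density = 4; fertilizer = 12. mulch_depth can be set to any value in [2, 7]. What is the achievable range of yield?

50 to 75

Substituting into the root_mass equation gives root_mass = -2*mulch_depth - 12.
leaf_area becomes 2*mulch_depth + 15.
So yield = 5*mulch_depth + 40.
Linear in mulch_depth, so extremes are at the endpoints: mulch_depth = 2 gives yield = 50; mulch_depth = 7 gives yield = 75.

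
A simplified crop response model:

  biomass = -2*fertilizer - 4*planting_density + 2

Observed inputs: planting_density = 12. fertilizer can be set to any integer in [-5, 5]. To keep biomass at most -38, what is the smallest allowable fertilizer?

Substituting into the biomass equation gives biomass = -2*fertilizer - 46.
Require -2*fertilizer - 46 ≤ -38, so fertilizer ≥ -4.
The smallest integer in [-5, 5] satisfying this is -4.

fertilizer = -4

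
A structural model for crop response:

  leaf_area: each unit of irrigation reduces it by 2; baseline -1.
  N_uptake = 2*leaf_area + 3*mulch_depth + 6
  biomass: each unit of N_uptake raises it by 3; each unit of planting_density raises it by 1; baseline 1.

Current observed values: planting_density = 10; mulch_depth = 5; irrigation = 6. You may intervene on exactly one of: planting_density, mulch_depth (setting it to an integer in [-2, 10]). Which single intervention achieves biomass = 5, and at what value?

Intervening on planting_density: biomass = planting_density - 14. Reaching 5 requires planting_density = 19, outside [-2, 10].
Intervening on mulch_depth: with other inputs at their observed values, biomass = 9*mulch_depth - 49. Solving for 5 gives mulch_depth = 6, within [-2, 10].

set mulch_depth = 6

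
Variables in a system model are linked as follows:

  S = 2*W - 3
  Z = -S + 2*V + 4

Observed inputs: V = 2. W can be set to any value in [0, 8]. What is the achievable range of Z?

Substituting into the Z equation gives Z = -2*W + 11.
Linear in W, so extremes are at the endpoints: W = 0 gives Z = 11; W = 8 gives Z = -5.

-5 to 11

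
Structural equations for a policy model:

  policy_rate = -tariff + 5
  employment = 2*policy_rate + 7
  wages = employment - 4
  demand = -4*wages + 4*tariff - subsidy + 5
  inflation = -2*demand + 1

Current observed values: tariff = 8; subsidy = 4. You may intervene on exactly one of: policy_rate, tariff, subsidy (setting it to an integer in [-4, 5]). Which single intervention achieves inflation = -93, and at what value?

Intervening on policy_rate: inflation = 16*policy_rate - 41. Reaching -93 requires policy_rate = -13/4, not an integer.
Intervening on tariff: inflation = -24*tariff + 103. Reaching -93 requires tariff = 49/6, not an integer.
Intervening on subsidy: with other inputs at their observed values, inflation = 2*subsidy - 97. Solving for -93 gives subsidy = 2, within [-4, 5].

set subsidy = 2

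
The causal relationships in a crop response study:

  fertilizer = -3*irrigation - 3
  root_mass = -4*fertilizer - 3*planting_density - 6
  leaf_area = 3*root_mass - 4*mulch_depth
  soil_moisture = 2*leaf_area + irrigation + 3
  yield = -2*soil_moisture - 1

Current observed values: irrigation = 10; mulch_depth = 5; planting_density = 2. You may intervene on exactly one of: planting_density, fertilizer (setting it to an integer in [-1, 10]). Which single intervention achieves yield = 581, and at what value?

Intervening on planting_density: yield = 36*planting_density - 1459. Reaching 581 requires planting_density = 170/3, not an integer.
Intervening on fertilizer: with other inputs at their observed values, yield = 48*fertilizer + 197. Solving for 581 gives fertilizer = 8, within [-1, 10].

set fertilizer = 8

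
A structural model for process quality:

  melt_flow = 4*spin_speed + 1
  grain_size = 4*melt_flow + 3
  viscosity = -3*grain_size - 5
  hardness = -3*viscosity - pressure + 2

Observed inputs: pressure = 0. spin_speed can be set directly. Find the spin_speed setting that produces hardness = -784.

spin_speed = -6

Substituting into the grain_size equation gives grain_size = 16*spin_speed + 7.
Substituting into the viscosity equation gives viscosity = -48*spin_speed - 26.
So hardness = 144*spin_speed + 80.
Solve 144*spin_speed + 80 = -784: spin_speed = (-784 - 80) / 144 = -6.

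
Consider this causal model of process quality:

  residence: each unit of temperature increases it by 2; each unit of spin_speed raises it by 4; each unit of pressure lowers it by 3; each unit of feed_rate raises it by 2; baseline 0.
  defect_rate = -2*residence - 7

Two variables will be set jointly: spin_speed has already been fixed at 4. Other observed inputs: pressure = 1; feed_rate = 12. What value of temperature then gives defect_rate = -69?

With spin_speed held at 4:
Substituting into the residence equation gives residence = 2*temperature + 37.
Substituting into the defect_rate equation gives defect_rate = -4*temperature - 81.
Solve -4*temperature - 81 = -69: temperature = (-69 + 81) / -4 = -3.

temperature = -3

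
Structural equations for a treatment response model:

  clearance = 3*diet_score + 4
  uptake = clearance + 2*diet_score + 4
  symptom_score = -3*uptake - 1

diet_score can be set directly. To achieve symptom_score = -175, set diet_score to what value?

Substituting into the uptake equation gives uptake = 5*diet_score + 8.
So symptom_score = -15*diet_score - 25.
Solve -15*diet_score - 25 = -175: diet_score = (-175 + 25) / -15 = 10.

diet_score = 10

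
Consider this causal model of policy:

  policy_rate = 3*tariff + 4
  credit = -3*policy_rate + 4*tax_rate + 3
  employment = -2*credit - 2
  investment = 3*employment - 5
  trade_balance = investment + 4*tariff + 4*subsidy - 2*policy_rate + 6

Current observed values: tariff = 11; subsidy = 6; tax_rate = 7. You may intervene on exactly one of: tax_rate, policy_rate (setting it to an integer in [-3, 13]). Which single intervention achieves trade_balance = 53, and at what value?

Intervening on tax_rate: trade_balance = -24*tax_rate + 637. Reaching 53 requires tax_rate = 73/3, not an integer.
Intervening on policy_rate: with other inputs at their observed values, trade_balance = 16*policy_rate - 123. Solving for 53 gives policy_rate = 11, within [-3, 13].

set policy_rate = 11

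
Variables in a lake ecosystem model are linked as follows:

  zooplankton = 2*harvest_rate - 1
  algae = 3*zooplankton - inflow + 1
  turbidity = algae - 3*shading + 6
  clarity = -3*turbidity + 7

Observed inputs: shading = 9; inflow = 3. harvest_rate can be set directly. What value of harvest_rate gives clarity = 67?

harvest_rate = 1

Substituting into the algae equation gives algae = 6*harvest_rate - 5.
Substituting into the turbidity equation gives turbidity = 6*harvest_rate - 26.
So clarity = -18*harvest_rate + 85.
Solve -18*harvest_rate + 85 = 67: harvest_rate = (67 - 85) / -18 = 1.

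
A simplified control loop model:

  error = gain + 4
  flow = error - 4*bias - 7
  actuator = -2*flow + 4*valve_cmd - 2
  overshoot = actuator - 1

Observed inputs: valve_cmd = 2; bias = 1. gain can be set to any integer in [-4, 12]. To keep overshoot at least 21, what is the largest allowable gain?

gain = -1

Substituting into the flow equation gives flow = gain - 7.
Substituting into the actuator equation gives actuator = -2*gain + 20.
overshoot becomes -2*gain + 19.
Require -2*gain + 19 ≥ 21, so gain ≤ -1.
The largest integer in [-4, 12] satisfying this is -1.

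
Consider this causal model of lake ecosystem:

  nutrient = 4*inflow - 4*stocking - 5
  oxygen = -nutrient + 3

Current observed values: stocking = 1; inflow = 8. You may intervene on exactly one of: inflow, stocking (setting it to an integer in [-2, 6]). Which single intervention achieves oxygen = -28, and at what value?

Intervening on inflow: oxygen = -4*inflow + 12. Reaching -28 requires inflow = 10, outside [-2, 6].
Intervening on stocking: with other inputs at their observed values, oxygen = 4*stocking - 24. Solving for -28 gives stocking = -1, within [-2, 6].

set stocking = -1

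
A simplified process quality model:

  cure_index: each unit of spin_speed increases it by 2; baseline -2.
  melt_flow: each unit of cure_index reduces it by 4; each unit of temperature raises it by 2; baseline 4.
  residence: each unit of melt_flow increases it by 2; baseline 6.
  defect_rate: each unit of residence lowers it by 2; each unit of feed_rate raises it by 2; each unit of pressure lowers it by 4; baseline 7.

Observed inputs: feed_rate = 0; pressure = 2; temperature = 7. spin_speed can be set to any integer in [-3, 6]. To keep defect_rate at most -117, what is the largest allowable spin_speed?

Substituting into the melt_flow equation gives melt_flow = -8*spin_speed + 26.
Substituting into the residence equation gives residence = -16*spin_speed + 58.
So defect_rate = 32*spin_speed - 117.
Require 32*spin_speed - 117 ≤ -117, so spin_speed ≤ 0.
The largest integer in [-3, 6] satisfying this is 0.

spin_speed = 0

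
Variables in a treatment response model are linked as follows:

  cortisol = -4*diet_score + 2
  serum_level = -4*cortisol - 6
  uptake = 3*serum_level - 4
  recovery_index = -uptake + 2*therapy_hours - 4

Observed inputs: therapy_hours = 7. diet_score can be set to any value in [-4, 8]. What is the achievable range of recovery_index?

-328 to 248

Substituting into the serum_level equation gives serum_level = 16*diet_score - 14.
This gives uptake = 48*diet_score - 46.
Substituting into the recovery_index equation gives recovery_index = -48*diet_score + 56.
Linear in diet_score, so extremes are at the endpoints: diet_score = -4 gives recovery_index = 248; diet_score = 8 gives recovery_index = -328.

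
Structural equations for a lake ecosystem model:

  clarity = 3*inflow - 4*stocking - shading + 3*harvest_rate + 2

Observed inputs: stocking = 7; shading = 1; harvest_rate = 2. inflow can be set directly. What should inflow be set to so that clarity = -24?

Substituting into the clarity equation gives clarity = 3*inflow - 21.
Solve 3*inflow - 21 = -24: inflow = (-24 + 21) / 3 = -1.

inflow = -1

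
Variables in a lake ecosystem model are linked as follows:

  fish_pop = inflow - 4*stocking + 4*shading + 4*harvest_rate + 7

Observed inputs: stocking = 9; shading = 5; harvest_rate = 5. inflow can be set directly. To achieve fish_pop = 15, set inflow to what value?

Substituting into the fish_pop equation gives fish_pop = inflow + 11.
Solve inflow + 11 = 15: inflow = (15 - 11) / 1 = 4.

inflow = 4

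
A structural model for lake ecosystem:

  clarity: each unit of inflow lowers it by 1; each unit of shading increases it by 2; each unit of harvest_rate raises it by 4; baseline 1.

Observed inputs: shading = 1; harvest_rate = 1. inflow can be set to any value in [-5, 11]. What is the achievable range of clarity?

-4 to 12

Substituting into the clarity equation gives clarity = -inflow + 7.
Linear in inflow, so extremes are at the endpoints: inflow = -5 gives clarity = 12; inflow = 11 gives clarity = -4.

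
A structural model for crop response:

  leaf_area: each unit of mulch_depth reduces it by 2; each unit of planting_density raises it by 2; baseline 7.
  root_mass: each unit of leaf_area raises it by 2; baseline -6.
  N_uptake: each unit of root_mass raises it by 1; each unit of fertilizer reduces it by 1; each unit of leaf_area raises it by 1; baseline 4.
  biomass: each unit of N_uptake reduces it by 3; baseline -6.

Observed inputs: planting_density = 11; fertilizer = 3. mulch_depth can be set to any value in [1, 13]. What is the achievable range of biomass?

-234 to -18

Substituting into the leaf_area equation gives leaf_area = -2*mulch_depth + 29.
root_mass becomes -4*mulch_depth + 52.
Substituting into the N_uptake equation gives N_uptake = -6*mulch_depth + 82.
This gives biomass = 18*mulch_depth - 252.
Linear in mulch_depth, so extremes are at the endpoints: mulch_depth = 1 gives biomass = -234; mulch_depth = 13 gives biomass = -18.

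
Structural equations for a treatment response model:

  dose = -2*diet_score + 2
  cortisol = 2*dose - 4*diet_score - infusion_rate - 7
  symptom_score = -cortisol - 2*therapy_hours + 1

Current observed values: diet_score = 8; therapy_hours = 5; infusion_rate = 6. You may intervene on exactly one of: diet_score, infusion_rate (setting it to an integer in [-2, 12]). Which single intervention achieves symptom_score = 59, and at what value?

set infusion_rate = 1

Intervening on diet_score: symptom_score = 8*diet_score. Reaching 59 requires diet_score = 59/8, not an integer.
Intervening on infusion_rate: with other inputs at their observed values, symptom_score = infusion_rate + 58. Solving for 59 gives infusion_rate = 1, within [-2, 12].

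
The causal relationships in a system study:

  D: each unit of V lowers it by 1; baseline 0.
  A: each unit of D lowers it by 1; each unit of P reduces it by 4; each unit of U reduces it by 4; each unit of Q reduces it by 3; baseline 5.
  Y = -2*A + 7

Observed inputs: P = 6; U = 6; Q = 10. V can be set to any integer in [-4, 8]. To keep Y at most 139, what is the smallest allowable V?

V = 7

Substituting into the A equation gives A = V - 73.
Substituting into the Y equation gives Y = -2*V + 153.
Require -2*V + 153 ≤ 139, so V ≥ 7.
The smallest integer in [-4, 8] satisfying this is 7.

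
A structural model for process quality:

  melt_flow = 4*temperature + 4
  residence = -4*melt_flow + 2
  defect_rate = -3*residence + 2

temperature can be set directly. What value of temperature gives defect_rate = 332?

temperature = 6

Substituting into the residence equation gives residence = -16*temperature - 14.
This gives defect_rate = 48*temperature + 44.
Solve 48*temperature + 44 = 332: temperature = (332 - 44) / 48 = 6.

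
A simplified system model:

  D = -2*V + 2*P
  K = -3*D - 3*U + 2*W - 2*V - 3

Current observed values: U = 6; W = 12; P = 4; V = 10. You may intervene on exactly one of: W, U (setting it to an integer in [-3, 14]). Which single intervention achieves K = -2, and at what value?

set U = 13

Intervening on W: K = 2*W - 5. Reaching -2 requires W = 3/2, not an integer.
Intervening on U: with other inputs at their observed values, K = -3*U + 37. Solving for -2 gives U = 13, within [-3, 14].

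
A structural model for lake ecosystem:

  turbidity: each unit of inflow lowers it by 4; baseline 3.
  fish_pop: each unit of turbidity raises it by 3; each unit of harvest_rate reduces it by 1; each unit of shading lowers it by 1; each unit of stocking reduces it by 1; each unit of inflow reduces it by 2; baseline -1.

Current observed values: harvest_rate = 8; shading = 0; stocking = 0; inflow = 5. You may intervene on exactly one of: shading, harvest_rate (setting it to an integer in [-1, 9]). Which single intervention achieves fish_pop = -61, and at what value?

set harvest_rate = -1

Intervening on shading: fish_pop = -shading - 70. Reaching -61 requires shading = -9, outside [-1, 9].
Intervening on harvest_rate: with other inputs at their observed values, fish_pop = -harvest_rate - 62. Solving for -61 gives harvest_rate = -1, within [-1, 9].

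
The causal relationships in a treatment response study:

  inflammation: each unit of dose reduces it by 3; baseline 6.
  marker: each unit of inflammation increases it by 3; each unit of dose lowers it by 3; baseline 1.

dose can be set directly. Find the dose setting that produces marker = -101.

Substituting into the marker equation gives marker = -12*dose + 19.
Solve -12*dose + 19 = -101: dose = (-101 - 19) / -12 = 10.

dose = 10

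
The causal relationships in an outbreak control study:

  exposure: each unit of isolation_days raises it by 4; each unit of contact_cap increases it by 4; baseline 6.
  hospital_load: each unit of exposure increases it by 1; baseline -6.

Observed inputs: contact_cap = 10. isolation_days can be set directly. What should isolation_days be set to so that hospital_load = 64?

Substituting into the exposure equation gives exposure = 4*isolation_days + 46.
hospital_load becomes 4*isolation_days + 40.
Solve 4*isolation_days + 40 = 64: isolation_days = (64 - 40) / 4 = 6.

isolation_days = 6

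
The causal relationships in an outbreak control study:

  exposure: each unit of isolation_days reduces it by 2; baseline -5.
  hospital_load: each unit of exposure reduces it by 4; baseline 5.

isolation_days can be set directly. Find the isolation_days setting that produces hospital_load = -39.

isolation_days = -8

Substituting into the hospital_load equation gives hospital_load = 8*isolation_days + 25.
Solve 8*isolation_days + 25 = -39: isolation_days = (-39 - 25) / 8 = -8.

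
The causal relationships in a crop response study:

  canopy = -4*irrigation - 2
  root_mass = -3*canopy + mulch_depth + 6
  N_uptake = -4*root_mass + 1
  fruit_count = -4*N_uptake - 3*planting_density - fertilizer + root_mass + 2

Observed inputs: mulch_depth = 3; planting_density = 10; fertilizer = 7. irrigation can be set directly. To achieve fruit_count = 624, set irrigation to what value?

Substituting into the root_mass equation gives root_mass = 12*irrigation + 15.
So N_uptake = -48*irrigation - 59.
Substituting into the fruit_count equation gives fruit_count = 204*irrigation + 216.
Solve 204*irrigation + 216 = 624: irrigation = (624 - 216) / 204 = 2.

irrigation = 2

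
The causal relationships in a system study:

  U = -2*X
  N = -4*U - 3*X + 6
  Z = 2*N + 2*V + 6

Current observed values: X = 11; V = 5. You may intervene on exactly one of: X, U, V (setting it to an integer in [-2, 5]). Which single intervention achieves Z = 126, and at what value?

set V = -1

Intervening on X: Z = 10*X + 28. Reaching 126 requires X = 49/5, not an integer.
Intervening on U: Z = -8*U - 38. Reaching 126 requires U = -41/2, not an integer.
Intervening on V: with other inputs at their observed values, Z = 2*V + 128. Solving for 126 gives V = -1, within [-2, 5].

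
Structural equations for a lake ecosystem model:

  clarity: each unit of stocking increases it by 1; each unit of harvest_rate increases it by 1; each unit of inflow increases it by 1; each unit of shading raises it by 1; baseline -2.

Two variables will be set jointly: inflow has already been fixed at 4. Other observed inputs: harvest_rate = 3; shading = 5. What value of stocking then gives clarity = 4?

stocking = -6

With inflow held at 4:
Substituting into the clarity equation gives clarity = stocking + 10.
Solve stocking + 10 = 4: stocking = (4 - 10) / 1 = -6.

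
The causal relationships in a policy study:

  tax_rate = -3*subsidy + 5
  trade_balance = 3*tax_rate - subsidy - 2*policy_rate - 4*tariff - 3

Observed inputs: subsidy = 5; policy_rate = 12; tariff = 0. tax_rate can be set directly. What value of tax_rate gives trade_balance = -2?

Intervening on tax_rate fixes its value directly, overriding its dependence on subsidy.
Substituting into the trade_balance equation gives trade_balance = 3*tax_rate - 32.
Solve 3*tax_rate - 32 = -2: tax_rate = (-2 + 32) / 3 = 10.

tax_rate = 10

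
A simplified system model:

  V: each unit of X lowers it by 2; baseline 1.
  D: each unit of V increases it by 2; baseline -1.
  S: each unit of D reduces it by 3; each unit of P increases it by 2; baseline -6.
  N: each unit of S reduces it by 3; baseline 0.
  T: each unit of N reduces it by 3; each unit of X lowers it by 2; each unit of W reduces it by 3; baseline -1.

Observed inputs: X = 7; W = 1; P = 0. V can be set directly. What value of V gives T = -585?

Intervening on V fixes its value directly, overriding its dependence on X.
Substituting into the S equation gives S = -6*V - 3.
N becomes 18*V + 9.
So T = -54*V - 45.
Solve -54*V - 45 = -585: V = (-585 + 45) / -54 = 10.

V = 10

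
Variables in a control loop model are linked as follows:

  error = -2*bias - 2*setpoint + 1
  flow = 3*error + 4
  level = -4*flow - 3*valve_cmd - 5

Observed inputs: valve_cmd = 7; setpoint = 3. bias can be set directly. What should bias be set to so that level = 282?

Substituting into the error equation gives error = -2*bias - 5.
So flow = -6*bias - 11.
Substituting into the level equation gives level = 24*bias + 18.
Solve 24*bias + 18 = 282: bias = (282 - 18) / 24 = 11.

bias = 11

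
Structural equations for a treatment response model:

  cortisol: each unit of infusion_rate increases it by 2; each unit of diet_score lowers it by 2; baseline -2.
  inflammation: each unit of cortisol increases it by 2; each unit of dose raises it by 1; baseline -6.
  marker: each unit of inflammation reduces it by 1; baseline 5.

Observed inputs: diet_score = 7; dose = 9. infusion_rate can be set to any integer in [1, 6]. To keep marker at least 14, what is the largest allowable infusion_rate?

infusion_rate = 5

Substituting into the cortisol equation gives cortisol = 2*infusion_rate - 16.
This gives inflammation = 4*infusion_rate - 29.
So marker = -4*infusion_rate + 34.
Require -4*infusion_rate + 34 ≥ 14, so infusion_rate ≤ 5.
The largest integer in [1, 6] satisfying this is 5.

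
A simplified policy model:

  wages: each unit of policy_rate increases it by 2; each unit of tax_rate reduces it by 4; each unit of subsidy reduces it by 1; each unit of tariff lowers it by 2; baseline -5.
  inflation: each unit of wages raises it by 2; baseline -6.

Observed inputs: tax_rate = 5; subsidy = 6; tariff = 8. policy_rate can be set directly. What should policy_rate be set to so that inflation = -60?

Substituting into the wages equation gives wages = 2*policy_rate - 47.
inflation becomes 4*policy_rate - 100.
Solve 4*policy_rate - 100 = -60: policy_rate = (-60 + 100) / 4 = 10.

policy_rate = 10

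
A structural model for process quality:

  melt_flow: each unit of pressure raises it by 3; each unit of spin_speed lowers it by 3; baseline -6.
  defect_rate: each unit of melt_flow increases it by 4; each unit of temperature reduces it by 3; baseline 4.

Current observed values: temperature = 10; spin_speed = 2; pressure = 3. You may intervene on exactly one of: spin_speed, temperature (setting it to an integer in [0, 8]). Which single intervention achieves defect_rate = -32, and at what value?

Intervening on spin_speed: defect_rate = -12*spin_speed - 14. Reaching -32 requires spin_speed = 3/2, not an integer.
Intervening on temperature: with other inputs at their observed values, defect_rate = -3*temperature - 8. Solving for -32 gives temperature = 8, within [0, 8].

set temperature = 8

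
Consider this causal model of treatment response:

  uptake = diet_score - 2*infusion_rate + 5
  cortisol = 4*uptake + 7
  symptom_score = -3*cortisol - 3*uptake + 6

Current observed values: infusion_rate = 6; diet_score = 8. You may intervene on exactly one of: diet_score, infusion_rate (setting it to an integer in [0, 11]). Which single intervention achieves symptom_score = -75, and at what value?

set diet_score = 11

Intervening on diet_score: with other inputs at their observed values, symptom_score = -15*diet_score + 90. Solving for -75 gives diet_score = 11, within [0, 11].
Intervening on infusion_rate: symptom_score = 30*infusion_rate - 210. Reaching -75 requires infusion_rate = 9/2, not an integer.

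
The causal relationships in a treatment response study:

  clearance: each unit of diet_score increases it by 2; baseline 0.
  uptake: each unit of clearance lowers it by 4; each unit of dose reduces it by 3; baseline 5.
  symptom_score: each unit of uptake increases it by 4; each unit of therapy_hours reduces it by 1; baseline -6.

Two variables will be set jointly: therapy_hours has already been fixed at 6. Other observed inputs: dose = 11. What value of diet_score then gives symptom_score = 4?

With therapy_hours held at 6:
Substituting into the uptake equation gives uptake = -8*diet_score - 28.
Substituting into the symptom_score equation gives symptom_score = -32*diet_score - 124.
Solve -32*diet_score - 124 = 4: diet_score = (4 + 124) / -32 = -4.

diet_score = -4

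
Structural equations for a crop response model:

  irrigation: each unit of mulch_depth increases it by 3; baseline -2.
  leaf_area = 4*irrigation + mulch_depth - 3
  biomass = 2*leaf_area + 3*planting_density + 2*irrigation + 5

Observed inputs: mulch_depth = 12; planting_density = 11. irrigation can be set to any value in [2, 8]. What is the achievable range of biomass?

76 to 136

Intervening on irrigation fixes its value directly, overriding its dependence on mulch_depth.
Substituting into the leaf_area equation gives leaf_area = 4*irrigation + 9.
So biomass = 10*irrigation + 56.
Linear in irrigation, so extremes are at the endpoints: irrigation = 2 gives biomass = 76; irrigation = 8 gives biomass = 136.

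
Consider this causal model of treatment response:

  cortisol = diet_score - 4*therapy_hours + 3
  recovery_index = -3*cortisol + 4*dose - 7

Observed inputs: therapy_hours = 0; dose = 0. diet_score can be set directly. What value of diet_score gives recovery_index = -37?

Substituting into the cortisol equation gives cortisol = diet_score + 3.
recovery_index becomes -3*diet_score - 16.
Solve -3*diet_score - 16 = -37: diet_score = (-37 + 16) / -3 = 7.

diet_score = 7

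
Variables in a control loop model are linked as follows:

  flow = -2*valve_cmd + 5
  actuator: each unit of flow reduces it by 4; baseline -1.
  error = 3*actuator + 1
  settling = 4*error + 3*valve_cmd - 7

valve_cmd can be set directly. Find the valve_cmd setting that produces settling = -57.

valve_cmd = 2

Substituting into the actuator equation gives actuator = 8*valve_cmd - 21.
So error = 24*valve_cmd - 62.
Substituting into the settling equation gives settling = 99*valve_cmd - 255.
Solve 99*valve_cmd - 255 = -57: valve_cmd = (-57 + 255) / 99 = 2.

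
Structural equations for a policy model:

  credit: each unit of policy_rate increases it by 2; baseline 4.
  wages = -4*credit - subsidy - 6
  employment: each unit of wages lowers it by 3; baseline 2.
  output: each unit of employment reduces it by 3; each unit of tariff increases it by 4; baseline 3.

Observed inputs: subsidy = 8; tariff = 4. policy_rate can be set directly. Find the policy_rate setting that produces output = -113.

policy_rate = -2

Substituting into the wages equation gives wages = -8*policy_rate - 30.
So employment = 24*policy_rate + 92.
So output = -72*policy_rate - 257.
Solve -72*policy_rate - 257 = -113: policy_rate = (-113 + 257) / -72 = -2.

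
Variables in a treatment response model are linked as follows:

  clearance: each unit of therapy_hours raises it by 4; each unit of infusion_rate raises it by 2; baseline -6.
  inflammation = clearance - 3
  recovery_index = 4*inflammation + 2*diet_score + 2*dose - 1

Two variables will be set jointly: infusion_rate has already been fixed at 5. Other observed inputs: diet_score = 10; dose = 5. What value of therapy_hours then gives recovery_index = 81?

therapy_hours = 3

With infusion_rate held at 5:
Substituting into the clearance equation gives clearance = 4*therapy_hours + 4.
This gives inflammation = 4*therapy_hours + 1.
recovery_index becomes 16*therapy_hours + 33.
Solve 16*therapy_hours + 33 = 81: therapy_hours = (81 - 33) / 16 = 3.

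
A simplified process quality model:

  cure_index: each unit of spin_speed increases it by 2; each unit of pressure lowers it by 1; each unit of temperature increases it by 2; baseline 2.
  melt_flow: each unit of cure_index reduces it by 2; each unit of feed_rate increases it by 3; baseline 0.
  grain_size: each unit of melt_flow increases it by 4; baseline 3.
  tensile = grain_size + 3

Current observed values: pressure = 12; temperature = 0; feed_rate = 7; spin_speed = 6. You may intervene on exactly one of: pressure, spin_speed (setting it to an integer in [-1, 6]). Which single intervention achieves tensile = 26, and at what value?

set pressure = 6

Intervening on pressure: with other inputs at their observed values, tensile = 8*pressure - 22. Solving for 26 gives pressure = 6, within [-1, 6].
Intervening on spin_speed: tensile = -16*spin_speed + 170. Reaching 26 requires spin_speed = 9, outside [-1, 6].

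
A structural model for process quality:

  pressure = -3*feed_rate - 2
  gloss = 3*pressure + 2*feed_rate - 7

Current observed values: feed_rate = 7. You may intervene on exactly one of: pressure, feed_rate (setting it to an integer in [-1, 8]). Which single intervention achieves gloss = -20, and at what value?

Intervening on pressure: gloss = 3*pressure + 7. Reaching -20 requires pressure = -9, outside [-1, 8].
Intervening on feed_rate: with other inputs at their observed values, gloss = -7*feed_rate - 13. Solving for -20 gives feed_rate = 1, within [-1, 8].

set feed_rate = 1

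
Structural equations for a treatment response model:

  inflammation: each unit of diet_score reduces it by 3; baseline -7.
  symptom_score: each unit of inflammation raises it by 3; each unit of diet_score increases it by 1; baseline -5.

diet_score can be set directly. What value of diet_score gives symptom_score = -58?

Substituting into the symptom_score equation gives symptom_score = -8*diet_score - 26.
Solve -8*diet_score - 26 = -58: diet_score = (-58 + 26) / -8 = 4.

diet_score = 4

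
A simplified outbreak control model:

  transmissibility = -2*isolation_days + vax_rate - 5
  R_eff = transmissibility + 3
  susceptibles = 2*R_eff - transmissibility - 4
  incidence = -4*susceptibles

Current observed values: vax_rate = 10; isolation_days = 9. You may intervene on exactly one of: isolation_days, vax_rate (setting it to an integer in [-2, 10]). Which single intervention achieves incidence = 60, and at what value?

set vax_rate = 6

Intervening on isolation_days: incidence = 8*isolation_days - 28. Reaching 60 requires isolation_days = 11, outside [-2, 10].
Intervening on vax_rate: with other inputs at their observed values, incidence = -4*vax_rate + 84. Solving for 60 gives vax_rate = 6, within [-2, 10].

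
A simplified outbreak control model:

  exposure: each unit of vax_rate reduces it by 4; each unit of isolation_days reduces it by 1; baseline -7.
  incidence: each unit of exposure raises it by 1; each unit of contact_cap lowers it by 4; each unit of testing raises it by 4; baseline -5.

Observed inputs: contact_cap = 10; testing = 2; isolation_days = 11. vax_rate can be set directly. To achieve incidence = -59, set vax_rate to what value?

vax_rate = 1

Substituting into the exposure equation gives exposure = -4*vax_rate - 18.
So incidence = -4*vax_rate - 55.
Solve -4*vax_rate - 55 = -59: vax_rate = (-59 + 55) / -4 = 1.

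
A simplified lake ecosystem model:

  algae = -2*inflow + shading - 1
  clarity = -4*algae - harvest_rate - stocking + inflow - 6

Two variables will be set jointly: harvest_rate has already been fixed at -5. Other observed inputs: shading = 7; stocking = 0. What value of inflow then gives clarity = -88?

With harvest_rate held at -5:
Substituting into the algae equation gives algae = -2*inflow + 6.
clarity becomes 9*inflow - 25.
Solve 9*inflow - 25 = -88: inflow = (-88 + 25) / 9 = -7.

inflow = -7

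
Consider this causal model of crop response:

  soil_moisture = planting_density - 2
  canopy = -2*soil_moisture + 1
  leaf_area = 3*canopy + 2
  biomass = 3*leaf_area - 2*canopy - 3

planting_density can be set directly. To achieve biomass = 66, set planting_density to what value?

planting_density = -2

Substituting into the canopy equation gives canopy = -2*planting_density + 5.
Substituting into the leaf_area equation gives leaf_area = -6*planting_density + 17.
Substituting into the biomass equation gives biomass = -14*planting_density + 38.
Solve -14*planting_density + 38 = 66: planting_density = (66 - 38) / -14 = -2.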